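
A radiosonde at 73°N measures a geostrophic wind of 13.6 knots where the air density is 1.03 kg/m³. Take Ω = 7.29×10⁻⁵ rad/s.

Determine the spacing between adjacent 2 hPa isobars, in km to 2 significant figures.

200 km

Coriolis parameter at 73°N:
f = 2Ω sin φ = 2 × 7.29×10⁻⁵ × sin 73° = 1.39×10⁻⁴ s⁻¹
Wind speed in SI: 13.6 knots = 7.00 m/s
Geostrophic balance rearranged: |∂P/∂n| = f ρ V_g
|∂P/∂n| = 1.39×10⁻⁴ × 1.03 × 7.00 = 1.00×10⁻³ Pa/m
Isobar spacing: Δn = ΔP/|∂P/∂n| = 200 Pa / 1.00×10⁻³ Pa/m = 199050 m ≈ 200 km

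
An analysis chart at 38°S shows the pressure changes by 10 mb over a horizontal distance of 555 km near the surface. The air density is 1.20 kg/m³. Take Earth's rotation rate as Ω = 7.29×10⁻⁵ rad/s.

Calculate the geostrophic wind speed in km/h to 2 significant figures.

Coriolis parameter at 38°S:
f = 2Ω sin φ = 2 × 7.29×10⁻⁵ × sin 38° = 8.98×10⁻⁵ s⁻¹
Pressure gradient: |∂P/∂n| = 1000 Pa / 555000 m = 1.80×10⁻³ Pa/m
Geostrophic balance (pressure-gradient force = Coriolis force):
V_g = (1/(fρ)) |∂P/∂n| = 1.80×10⁻³ / (8.98×10⁻⁵ × 1.20) = 16.7 m/s
Converting: 16.7 m/s × 3.6 = 60 km/h

60 km/h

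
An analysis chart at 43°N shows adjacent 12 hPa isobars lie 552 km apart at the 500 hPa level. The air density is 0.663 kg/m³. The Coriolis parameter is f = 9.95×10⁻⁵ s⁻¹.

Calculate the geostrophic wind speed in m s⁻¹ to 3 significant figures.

33.0 m s⁻¹

Pressure gradient: |∂P/∂n| = 1200 Pa / 552000 m = 2.17×10⁻³ Pa/m
Geostrophic balance (pressure-gradient force = Coriolis force):
V_g = (1/(fρ)) |∂P/∂n| = 2.17×10⁻³ / (9.95×10⁻⁵ × 0.663) = 33.0 m/s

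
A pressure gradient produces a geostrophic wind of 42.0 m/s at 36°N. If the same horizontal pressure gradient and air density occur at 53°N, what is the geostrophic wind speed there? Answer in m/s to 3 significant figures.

30.9 m/s

With the same pressure gradient and density, V_g ∝ 1/f ∝ 1/sin φ.
V₂ = V₁ · sin φ₁ / sin φ₂ = 42.0 × sin 36° / sin 53°
V₂ = 42.0 × 0.5878/0.7986 = 30.9 m/s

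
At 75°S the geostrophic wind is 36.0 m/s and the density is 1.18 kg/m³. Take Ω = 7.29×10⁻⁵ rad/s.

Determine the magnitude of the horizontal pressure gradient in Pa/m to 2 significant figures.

6.0×10⁻³ Pa/m

Coriolis parameter at 75°S:
f = 2Ω sin φ = 2 × 7.29×10⁻⁵ × sin 75° = 1.41×10⁻⁴ s⁻¹
Geostrophic balance rearranged: |∂P/∂n| = f ρ V_g
|∂P/∂n| = 1.41×10⁻⁴ × 1.18 × 36.0 = 5.98×10⁻³ Pa/m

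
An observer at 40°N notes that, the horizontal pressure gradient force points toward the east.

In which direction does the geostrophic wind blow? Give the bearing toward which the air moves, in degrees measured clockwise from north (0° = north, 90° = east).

The pressure-gradient force points toward the east (bearing 090°).
Geostrophic balance: in the Northern Hemisphere the Coriolis force deflects motion to the right, so the geostrophic wind blows 90° to the right of the pressure-gradient force (low pressure on the left).
Rotating 090° by 90° clockwise gives 180° — the wind blows toward the south.

180°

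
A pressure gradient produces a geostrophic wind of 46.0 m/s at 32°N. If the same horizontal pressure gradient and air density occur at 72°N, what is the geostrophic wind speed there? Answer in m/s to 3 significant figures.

With the same pressure gradient and density, V_g ∝ 1/f ∝ 1/sin φ.
V₂ = V₁ · sin φ₁ / sin φ₂ = 46.0 × sin 32° / sin 72°
V₂ = 46.0 × 0.5299/0.9511 = 25.6 m/s

25.6 m/s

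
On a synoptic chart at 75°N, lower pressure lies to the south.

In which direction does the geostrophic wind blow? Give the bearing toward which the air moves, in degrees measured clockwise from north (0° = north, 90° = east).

The pressure-gradient force points toward the south (bearing 180°).
Geostrophic balance: in the Northern Hemisphere the Coriolis force deflects motion to the right, so the geostrophic wind blows 90° to the right of the pressure-gradient force (low pressure on the left).
Rotating 180° by 90° clockwise gives 270° — the wind blows toward the west.

270°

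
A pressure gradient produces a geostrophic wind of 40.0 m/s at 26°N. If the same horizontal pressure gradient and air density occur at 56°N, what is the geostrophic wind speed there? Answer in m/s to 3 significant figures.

21.2 m/s

With the same pressure gradient and density, V_g ∝ 1/f ∝ 1/sin φ.
V₂ = V₁ · sin φ₁ / sin φ₂ = 40.0 × sin 26° / sin 56°
V₂ = 40.0 × 0.4384/0.8290 = 21.2 m/s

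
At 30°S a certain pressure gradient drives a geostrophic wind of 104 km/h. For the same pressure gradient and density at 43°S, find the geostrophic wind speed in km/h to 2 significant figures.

With the same pressure gradient and density, V_g ∝ 1/f ∝ 1/sin φ.
V₂ = V₁ · sin φ₁ / sin φ₂ = 104 × sin 30° / sin 43°
V₂ = 104 × 0.5000/0.6820 = 76 km/h

76 km/h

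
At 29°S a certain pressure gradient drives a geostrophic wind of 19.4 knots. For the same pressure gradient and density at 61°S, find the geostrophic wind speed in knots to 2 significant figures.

With the same pressure gradient and density, V_g ∝ 1/f ∝ 1/sin φ.
V₂ = V₁ · sin φ₁ / sin φ₂ = 19.4 × sin 29° / sin 61°
V₂ = 19.4 × 0.4848/0.8746 = 11 knots

11 knots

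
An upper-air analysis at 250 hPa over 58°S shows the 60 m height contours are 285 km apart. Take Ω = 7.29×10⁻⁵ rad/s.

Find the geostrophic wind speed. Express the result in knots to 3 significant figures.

Coriolis parameter at 58°S:
f = 2Ω sin φ = 2 × 7.29×10⁻⁵ × sin 58° = 1.24×10⁻⁴ s⁻¹
Height gradient: |∂Z/∂n| = 60 m / 285000 m = 2.11×10⁻⁴
On a pressure surface, geostrophic balance gives V_g = (g/f)|∂Z/∂n|:
V_g = 9.81 × 2.11×10⁻⁴ / 1.24×10⁻⁴ = 16.7 m/s
Converting: 16.7 m/s × 1.944 = 32.5 knots

32.5 knots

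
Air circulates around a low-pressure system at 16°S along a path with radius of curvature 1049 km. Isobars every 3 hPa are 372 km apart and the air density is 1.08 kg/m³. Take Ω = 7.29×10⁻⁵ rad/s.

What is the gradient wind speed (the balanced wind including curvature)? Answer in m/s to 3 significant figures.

14.0 m/s

Coriolis parameter at 16°S:
f = 2Ω sin φ = 2 × 7.29×10⁻⁵ × sin 16° = 4.02×10⁻⁵ s⁻¹
Pressure gradient: |∂P/∂n| = 300 Pa / 372000 m = 8.06×10⁻⁴ Pa/m
Geostrophic speed: V_g = |∂P/∂n|/(fρ) = 8.06×10⁻⁴/(4.02×10⁻⁵ × 1.08) = 18.6 m/s
Around a low, centrifugal force acts outward with Coriolis, so pressure-gradient force balances both:
(1/ρ)|∂P/∂n| = fV + V²/R  →  V² + fR·V − fR·V_g = 0
With fR = 4.02×10⁻⁵ × 1049×10³ m = 42.2 m/s:
V = [−fR + √((fR)² + 4 fR V_g)]/2 = [−42.2 + √(42.2² + 4×42.2×18.6)]/2 = 14 m/s
Subgeostrophic (V < V_g = 18.6 m/s), as expected around a low.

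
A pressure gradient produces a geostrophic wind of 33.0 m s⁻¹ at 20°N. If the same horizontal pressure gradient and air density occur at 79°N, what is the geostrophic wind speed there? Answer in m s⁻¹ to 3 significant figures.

With the same pressure gradient and density, V_g ∝ 1/f ∝ 1/sin φ.
V₂ = V₁ · sin φ₁ / sin φ₂ = 33.0 × sin 20° / sin 79°
V₂ = 33.0 × 0.3420/0.9816 = 11.5 m s⁻¹

11.5 m s⁻¹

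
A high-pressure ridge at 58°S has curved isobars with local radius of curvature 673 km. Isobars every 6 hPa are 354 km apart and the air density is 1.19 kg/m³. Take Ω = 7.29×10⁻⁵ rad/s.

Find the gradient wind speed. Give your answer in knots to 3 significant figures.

26.8 knots

Coriolis parameter at 58°S:
f = 2Ω sin φ = 2 × 7.29×10⁻⁵ × sin 58° = 1.24×10⁻⁴ s⁻¹
Pressure gradient: |∂P/∂n| = 600 Pa / 354000 m = 1.69×10⁻³ Pa/m
Geostrophic speed: V_g = |∂P/∂n|/(fρ) = 1.69×10⁻³/(1.24×10⁻⁴ × 1.19) = 11.5 m/s
Around a high, pressure-gradient force acts outward with centrifugal, so Coriolis balances both:
fV = (1/ρ)|∂P/∂n| + V²/R  →  V² − fR·V + fR·V_g = 0
With fR = 1.24×10⁻⁴ × 673×10³ m = 83.2 m/s:
V = [fR − √((fR)² − 4 fR V_g)]/2 = [83.2 − √(83.2² − 4×83.2×11.5)]/2 = 13.8 m/s
Supergeostrophic (V > V_g = 11.5 m/s), as expected around a high.
Converting: 13.8 m/s × 1.944 = 26.8 knots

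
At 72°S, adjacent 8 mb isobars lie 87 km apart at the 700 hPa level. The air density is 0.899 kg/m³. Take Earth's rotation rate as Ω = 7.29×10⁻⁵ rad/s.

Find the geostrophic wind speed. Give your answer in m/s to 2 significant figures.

Coriolis parameter at 72°S:
f = 2Ω sin φ = 2 × 7.29×10⁻⁵ × sin 72° = 1.39×10⁻⁴ s⁻¹
Pressure gradient: |∂P/∂n| = 800 Pa / 87000 m = 9.20×10⁻³ Pa/m
Geostrophic balance (pressure-gradient force = Coriolis force):
V_g = (1/(fρ)) |∂P/∂n| = 9.20×10⁻³ / (1.39×10⁻⁴ × 0.899) = 73.8 m/s

74 m/s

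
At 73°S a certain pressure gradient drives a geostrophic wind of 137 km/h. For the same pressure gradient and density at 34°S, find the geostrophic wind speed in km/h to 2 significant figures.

With the same pressure gradient and density, V_g ∝ 1/f ∝ 1/sin φ.
V₂ = V₁ · sin φ₁ / sin φ₂ = 137 × sin 73° / sin 34°
V₂ = 137 × 0.9563/0.5592 = 230 km/h

230 km/h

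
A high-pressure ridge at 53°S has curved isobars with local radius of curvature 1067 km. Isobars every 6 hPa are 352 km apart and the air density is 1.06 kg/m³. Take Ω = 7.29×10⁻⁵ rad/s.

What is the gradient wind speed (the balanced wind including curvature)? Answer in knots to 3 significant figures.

Coriolis parameter at 53°S:
f = 2Ω sin φ = 2 × 7.29×10⁻⁵ × sin 53° = 1.16×10⁻⁴ s⁻¹
Pressure gradient: |∂P/∂n| = 600 Pa / 352000 m = 1.70×10⁻³ Pa/m
Geostrophic speed: V_g = |∂P/∂n|/(fρ) = 1.70×10⁻³/(1.16×10⁻⁴ × 1.06) = 13.8 m/s
Around a high, pressure-gradient force acts outward with centrifugal, so Coriolis balances both:
fV = (1/ρ)|∂P/∂n| + V²/R  →  V² − fR·V + fR·V_g = 0
With fR = 1.16×10⁻⁴ × 1067×10³ m = 124 m/s:
V = [fR − √((fR)² − 4 fR V_g)]/2 = [124 − √(124² − 4×124×13.8)]/2 = 15.8 m/s
Supergeostrophic (V > V_g = 13.8 m/s), as expected around a high.
Converting: 15.8 m/s × 1.944 = 30.8 knots

30.8 knots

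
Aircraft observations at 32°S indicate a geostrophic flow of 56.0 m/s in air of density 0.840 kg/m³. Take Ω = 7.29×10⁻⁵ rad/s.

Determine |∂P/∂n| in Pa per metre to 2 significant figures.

3.6×10⁻³ Pa/m

Coriolis parameter at 32°S:
f = 2Ω sin φ = 2 × 7.29×10⁻⁵ × sin 32° = 7.73×10⁻⁵ s⁻¹
Geostrophic balance rearranged: |∂P/∂n| = f ρ V_g
|∂P/∂n| = 7.73×10⁻⁵ × 0.840 × 56.0 = 3.63×10⁻³ Pa/m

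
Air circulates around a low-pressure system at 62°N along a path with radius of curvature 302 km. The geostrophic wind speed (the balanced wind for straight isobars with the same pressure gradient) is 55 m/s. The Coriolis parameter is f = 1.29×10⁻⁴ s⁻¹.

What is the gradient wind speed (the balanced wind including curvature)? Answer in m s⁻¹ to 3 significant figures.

30.7 m s⁻¹

Around a low, centrifugal force acts outward with Coriolis, so pressure-gradient force balances both:
(1/ρ)|∂P/∂n| = fV + V²/R  →  V² + fR·V − fR·V_g = 0
With fR = 1.29×10⁻⁴ × 302×10³ m = 39.0 m/s:
V = [−fR + √((fR)² + 4 fR V_g)]/2 = [−39.0 + √(39.0² + 4×39.0×55)]/2 = 30.7 m/s
Subgeostrophic (V < V_g = 55 m/s), as expected around a low.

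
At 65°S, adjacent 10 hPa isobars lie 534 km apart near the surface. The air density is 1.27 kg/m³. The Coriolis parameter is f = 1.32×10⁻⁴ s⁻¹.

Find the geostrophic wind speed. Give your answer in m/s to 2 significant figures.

11 m/s

Pressure gradient: |∂P/∂n| = 1000 Pa / 534000 m = 1.87×10⁻³ Pa/m
Geostrophic balance (pressure-gradient force = Coriolis force):
V_g = (1/(fρ)) |∂P/∂n| = 1.87×10⁻³ / (1.32×10⁻⁴ × 1.27) = 11.2 m/s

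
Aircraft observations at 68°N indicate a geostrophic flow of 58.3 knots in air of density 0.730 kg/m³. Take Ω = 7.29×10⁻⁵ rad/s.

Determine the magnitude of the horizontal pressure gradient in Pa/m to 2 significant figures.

3.0×10⁻³ Pa/m

Coriolis parameter at 68°N:
f = 2Ω sin φ = 2 × 7.29×10⁻⁵ × sin 68° = 1.35×10⁻⁴ s⁻¹
Wind speed in SI: 58.3 knots = 30.0 m/s
Geostrophic balance rearranged: |∂P/∂n| = f ρ V_g
|∂P/∂n| = 1.35×10⁻⁴ × 0.730 × 30.0 = 2.96×10⁻³ Pa/m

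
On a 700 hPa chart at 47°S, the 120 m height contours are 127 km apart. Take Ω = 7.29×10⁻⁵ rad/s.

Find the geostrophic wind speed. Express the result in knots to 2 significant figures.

Coriolis parameter at 47°S:
f = 2Ω sin φ = 2 × 7.29×10⁻⁵ × sin 47° = 1.07×10⁻⁴ s⁻¹
Height gradient: |∂Z/∂n| = 120 m / 127000 m = 9.45×10⁻⁴
On a pressure surface, geostrophic balance gives V_g = (g/f)|∂Z/∂n|:
V_g = 9.81 × 9.45×10⁻⁴ / 1.07×10⁻⁴ = 86.9 m/s
Converting: 86.9 m/s × 1.944 = 170 knots

170 knots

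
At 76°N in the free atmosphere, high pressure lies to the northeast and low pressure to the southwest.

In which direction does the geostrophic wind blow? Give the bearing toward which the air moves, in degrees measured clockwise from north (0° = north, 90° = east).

The pressure-gradient force points toward the southwest (bearing 225°).
Geostrophic balance: in the Northern Hemisphere the Coriolis force deflects motion to the right, so the geostrophic wind blows 90° to the right of the pressure-gradient force (low pressure on the left).
Rotating 225° by 90° clockwise gives 315° — the wind blows toward the northwest.

315°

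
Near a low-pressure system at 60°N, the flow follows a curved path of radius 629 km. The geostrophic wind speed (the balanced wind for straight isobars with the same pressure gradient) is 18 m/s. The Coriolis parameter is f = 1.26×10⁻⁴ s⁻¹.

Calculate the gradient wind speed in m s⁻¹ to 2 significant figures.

15 m s⁻¹

Around a low, centrifugal force acts outward with Coriolis, so pressure-gradient force balances both:
(1/ρ)|∂P/∂n| = fV + V²/R  →  V² + fR·V − fR·V_g = 0
With fR = 1.26×10⁻⁴ × 629×10³ m = 79.3 m/s:
V = [−fR + √((fR)² + 4 fR V_g)]/2 = [−79.3 + √(79.3² + 4×79.3×18)]/2 = 15.1 m/s
Subgeostrophic (V < V_g = 18 m/s), as expected around a low.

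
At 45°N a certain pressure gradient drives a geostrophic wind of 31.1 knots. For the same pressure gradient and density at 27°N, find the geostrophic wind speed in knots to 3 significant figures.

With the same pressure gradient and density, V_g ∝ 1/f ∝ 1/sin φ.
V₂ = V₁ · sin φ₁ / sin φ₂ = 31.1 × sin 45° / sin 27°
V₂ = 31.1 × 0.7071/0.4540 = 48.4 knots

48.4 knots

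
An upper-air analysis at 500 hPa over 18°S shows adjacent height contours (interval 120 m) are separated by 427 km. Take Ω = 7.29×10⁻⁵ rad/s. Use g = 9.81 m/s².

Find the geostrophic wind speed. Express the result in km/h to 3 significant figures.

Coriolis parameter at 18°S:
f = 2Ω sin φ = 2 × 7.29×10⁻⁵ × sin 18° = 4.51×10⁻⁵ s⁻¹
Height gradient: |∂Z/∂n| = 120 m / 427000 m = 2.81×10⁻⁴
On a pressure surface, geostrophic balance gives V_g = (g/f)|∂Z/∂n|:
V_g = 9.81 × 2.81×10⁻⁴ / 4.51×10⁻⁵ = 61.2 m/s
Converting: 61.2 m/s × 3.6 = 220 km/h

220 km/h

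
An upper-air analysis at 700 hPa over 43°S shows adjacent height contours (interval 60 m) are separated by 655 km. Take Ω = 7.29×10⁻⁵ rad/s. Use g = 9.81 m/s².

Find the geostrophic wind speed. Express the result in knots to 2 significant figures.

18 knots

Coriolis parameter at 43°S:
f = 2Ω sin φ = 2 × 7.29×10⁻⁵ × sin 43° = 9.94×10⁻⁵ s⁻¹
Height gradient: |∂Z/∂n| = 60 m / 655000 m = 9.16×10⁻⁵
On a pressure surface, geostrophic balance gives V_g = (g/f)|∂Z/∂n|:
V_g = 9.81 × 9.16×10⁻⁵ / 9.94×10⁻⁵ = 9.04 m/s
Converting: 9.04 m/s × 1.944 = 18 knots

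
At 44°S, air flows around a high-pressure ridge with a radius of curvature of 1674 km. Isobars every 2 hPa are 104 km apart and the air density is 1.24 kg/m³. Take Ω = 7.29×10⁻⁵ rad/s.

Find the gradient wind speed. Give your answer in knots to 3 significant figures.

Coriolis parameter at 44°S:
f = 2Ω sin φ = 2 × 7.29×10⁻⁵ × sin 44° = 1.01×10⁻⁴ s⁻¹
Pressure gradient: |∂P/∂n| = 200 Pa / 104000 m = 1.92×10⁻³ Pa/m
Geostrophic speed: V_g = |∂P/∂n|/(fρ) = 1.92×10⁻³/(1.01×10⁻⁴ × 1.24) = 15.3 m/s
Around a high, pressure-gradient force acts outward with centrifugal, so Coriolis balances both:
fV = (1/ρ)|∂P/∂n| + V²/R  →  V² − fR·V + fR·V_g = 0
With fR = 1.01×10⁻⁴ × 1674×10³ m = 170 m/s:
V = [fR − √((fR)² − 4 fR V_g)]/2 = [170 − √(170² − 4×170×15.3)]/2 = 17 m/s
Supergeostrophic (V > V_g = 15.3 m/s), as expected around a high.
Converting: 17 m/s × 1.944 = 33.1 knots

33.1 knots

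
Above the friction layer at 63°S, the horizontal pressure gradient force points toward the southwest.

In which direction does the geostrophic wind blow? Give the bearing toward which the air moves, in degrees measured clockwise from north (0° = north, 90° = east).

135°

The pressure-gradient force points toward the southwest (bearing 225°).
Geostrophic balance: in the Southern Hemisphere the Coriolis force deflects motion to the left, so the geostrophic wind blows 90° to the left of the pressure-gradient force (low pressure on the right).
Rotating 225° by 90° counterclockwise gives 135° — the wind blows toward the southeast.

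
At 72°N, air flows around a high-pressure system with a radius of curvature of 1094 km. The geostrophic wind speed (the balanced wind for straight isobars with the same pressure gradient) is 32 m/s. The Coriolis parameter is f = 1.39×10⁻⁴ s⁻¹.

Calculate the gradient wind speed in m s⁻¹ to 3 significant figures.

45.8 m s⁻¹

Around a high, pressure-gradient force acts outward with centrifugal, so Coriolis balances both:
fV = (1/ρ)|∂P/∂n| + V²/R  →  V² − fR·V + fR·V_g = 0
With fR = 1.39×10⁻⁴ × 1094×10³ m = 152 m/s:
V = [fR − √((fR)² − 4 fR V_g)]/2 = [152 − √(152² − 4×152×32)]/2 = 45.8 m/s
Supergeostrophic (V > V_g = 32 m/s), as expected around a high.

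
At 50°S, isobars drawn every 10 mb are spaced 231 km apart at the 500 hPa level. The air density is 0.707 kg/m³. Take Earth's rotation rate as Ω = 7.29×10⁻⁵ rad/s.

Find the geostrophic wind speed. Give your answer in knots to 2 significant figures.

Coriolis parameter at 50°S:
f = 2Ω sin φ = 2 × 7.29×10⁻⁵ × sin 50° = 1.12×10⁻⁴ s⁻¹
Pressure gradient: |∂P/∂n| = 1000 Pa / 231000 m = 4.33×10⁻³ Pa/m
Geostrophic balance (pressure-gradient force = Coriolis force):
V_g = (1/(fρ)) |∂P/∂n| = 4.33×10⁻³ / (1.12×10⁻⁴ × 0.707) = 54.8 m/s
Converting: 54.8 m/s × 1.944 = 110 knots

110 knots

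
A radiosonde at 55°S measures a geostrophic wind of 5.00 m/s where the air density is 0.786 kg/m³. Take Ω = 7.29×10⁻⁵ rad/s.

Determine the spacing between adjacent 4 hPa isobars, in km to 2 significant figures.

850 km

Coriolis parameter at 55°S:
f = 2Ω sin φ = 2 × 7.29×10⁻⁵ × sin 55° = 1.19×10⁻⁴ s⁻¹
Geostrophic balance rearranged: |∂P/∂n| = f ρ V_g
|∂P/∂n| = 1.19×10⁻⁴ × 0.786 × 5.00 = 4.69×10⁻⁴ Pa/m
Isobar spacing: Δn = ΔP/|∂P/∂n| = 400 Pa / 4.69×10⁻⁴ Pa/m = 852208 m ≈ 850 km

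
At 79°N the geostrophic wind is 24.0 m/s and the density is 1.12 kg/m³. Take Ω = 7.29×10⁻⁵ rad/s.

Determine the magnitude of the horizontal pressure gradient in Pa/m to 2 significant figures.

Coriolis parameter at 79°N:
f = 2Ω sin φ = 2 × 7.29×10⁻⁵ × sin 79° = 1.43×10⁻⁴ s⁻¹
Geostrophic balance rearranged: |∂P/∂n| = f ρ V_g
|∂P/∂n| = 1.43×10⁻⁴ × 1.12 × 24.0 = 3.85×10⁻³ Pa/m

3.8×10⁻³ Pa/m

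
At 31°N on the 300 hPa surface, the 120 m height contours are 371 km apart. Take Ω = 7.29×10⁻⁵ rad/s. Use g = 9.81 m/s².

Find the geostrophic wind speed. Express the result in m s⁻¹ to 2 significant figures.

42 m s⁻¹

Coriolis parameter at 31°N:
f = 2Ω sin φ = 2 × 7.29×10⁻⁵ × sin 31° = 7.51×10⁻⁵ s⁻¹
Height gradient: |∂Z/∂n| = 120 m / 371000 m = 3.23×10⁻⁴
On a pressure surface, geostrophic balance gives V_g = (g/f)|∂Z/∂n|:
V_g = 9.81 × 3.23×10⁻⁴ / 7.51×10⁻⁵ = 42.3 m/s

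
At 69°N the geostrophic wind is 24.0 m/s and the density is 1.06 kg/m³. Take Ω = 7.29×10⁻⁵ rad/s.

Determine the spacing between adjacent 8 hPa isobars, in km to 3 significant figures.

Coriolis parameter at 69°N:
f = 2Ω sin φ = 2 × 7.29×10⁻⁵ × sin 69° = 1.36×10⁻⁴ s⁻¹
Geostrophic balance rearranged: |∂P/∂n| = f ρ V_g
|∂P/∂n| = 1.36×10⁻⁴ × 1.06 × 24.0 = 3.46×10⁻³ Pa/m
Isobar spacing: Δn = ΔP/|∂P/∂n| = 800 Pa / 3.46×10⁻³ Pa/m = 231027 m ≈ 231 km

231 km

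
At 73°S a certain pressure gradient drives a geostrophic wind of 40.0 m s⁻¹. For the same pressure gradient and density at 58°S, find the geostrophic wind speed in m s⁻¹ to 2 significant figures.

45 m s⁻¹

With the same pressure gradient and density, V_g ∝ 1/f ∝ 1/sin φ.
V₂ = V₁ · sin φ₁ / sin φ₂ = 40.0 × sin 73° / sin 58°
V₂ = 40.0 × 0.9563/0.8480 = 45 m s⁻¹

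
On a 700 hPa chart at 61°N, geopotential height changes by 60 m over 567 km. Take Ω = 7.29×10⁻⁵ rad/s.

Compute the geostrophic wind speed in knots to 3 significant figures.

15.8 knots

Coriolis parameter at 61°N:
f = 2Ω sin φ = 2 × 7.29×10⁻⁵ × sin 61° = 1.28×10⁻⁴ s⁻¹
Height gradient: |∂Z/∂n| = 60 m / 567000 m = 1.06×10⁻⁴
On a pressure surface, geostrophic balance gives V_g = (g/f)|∂Z/∂n|:
V_g = 9.81 × 1.06×10⁻⁴ / 1.28×10⁻⁴ = 8.14 m/s
Converting: 8.14 m/s × 1.944 = 15.8 knots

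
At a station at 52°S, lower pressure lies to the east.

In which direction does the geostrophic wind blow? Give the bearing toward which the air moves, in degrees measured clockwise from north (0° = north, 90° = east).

The pressure-gradient force points toward the east (bearing 090°).
Geostrophic balance: in the Southern Hemisphere the Coriolis force deflects motion to the left, so the geostrophic wind blows 90° to the left of the pressure-gradient force (low pressure on the right).
Rotating 090° by 90° counterclockwise gives 000° — the wind blows toward the north.

000°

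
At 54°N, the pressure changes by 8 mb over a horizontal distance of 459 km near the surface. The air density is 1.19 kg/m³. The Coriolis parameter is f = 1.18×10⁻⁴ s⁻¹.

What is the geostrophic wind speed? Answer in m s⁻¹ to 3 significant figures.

Pressure gradient: |∂P/∂n| = 800 Pa / 459000 m = 1.74×10⁻³ Pa/m
Geostrophic balance (pressure-gradient force = Coriolis force):
V_g = (1/(fρ)) |∂P/∂n| = 1.74×10⁻³ / (1.18×10⁻⁴ × 1.19) = 12.4 m/s

12.4 m s⁻¹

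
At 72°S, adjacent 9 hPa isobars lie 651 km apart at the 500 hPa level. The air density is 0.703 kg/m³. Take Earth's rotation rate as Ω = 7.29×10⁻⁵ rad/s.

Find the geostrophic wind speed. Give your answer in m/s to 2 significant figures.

14 m/s

Coriolis parameter at 72°S:
f = 2Ω sin φ = 2 × 7.29×10⁻⁵ × sin 72° = 1.39×10⁻⁴ s⁻¹
Pressure gradient: |∂P/∂n| = 900 Pa / 651000 m = 1.38×10⁻³ Pa/m
Geostrophic balance (pressure-gradient force = Coriolis force):
V_g = (1/(fρ)) |∂P/∂n| = 1.38×10⁻³ / (1.39×10⁻⁴ × 0.703) = 14.2 m/s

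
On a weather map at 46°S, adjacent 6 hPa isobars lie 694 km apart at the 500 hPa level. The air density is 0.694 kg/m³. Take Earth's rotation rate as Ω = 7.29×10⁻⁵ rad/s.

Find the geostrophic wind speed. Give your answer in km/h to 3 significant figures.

Coriolis parameter at 46°S:
f = 2Ω sin φ = 2 × 7.29×10⁻⁵ × sin 46° = 1.05×10⁻⁴ s⁻¹
Pressure gradient: |∂P/∂n| = 600 Pa / 694000 m = 8.65×10⁻⁴ Pa/m
Geostrophic balance (pressure-gradient force = Coriolis force):
V_g = (1/(fρ)) |∂P/∂n| = 8.65×10⁻⁴ / (1.05×10⁻⁴ × 0.694) = 11.9 m/s
Converting: 11.9 m/s × 3.6 = 42.8 km/h

42.8 km/h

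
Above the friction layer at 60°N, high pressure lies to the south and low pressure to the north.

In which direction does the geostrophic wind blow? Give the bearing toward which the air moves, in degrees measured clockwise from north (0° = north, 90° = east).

090°

The pressure-gradient force points toward the north (bearing 000°).
Geostrophic balance: in the Northern Hemisphere the Coriolis force deflects motion to the right, so the geostrophic wind blows 90° to the right of the pressure-gradient force (low pressure on the left).
Rotating 000° by 90° clockwise gives 090° — the wind blows toward the east.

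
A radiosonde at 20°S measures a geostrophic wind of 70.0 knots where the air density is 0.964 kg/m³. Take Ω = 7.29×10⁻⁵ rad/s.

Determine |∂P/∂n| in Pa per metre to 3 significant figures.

1.73×10⁻³ Pa/m

Coriolis parameter at 20°S:
f = 2Ω sin φ = 2 × 7.29×10⁻⁵ × sin 20° = 4.99×10⁻⁵ s⁻¹
Wind speed in SI: 70.0 knots = 36.0 m/s
Geostrophic balance rearranged: |∂P/∂n| = f ρ V_g
|∂P/∂n| = 4.99×10⁻⁵ × 0.964 × 36.0 = 1.73×10⁻³ Pa/m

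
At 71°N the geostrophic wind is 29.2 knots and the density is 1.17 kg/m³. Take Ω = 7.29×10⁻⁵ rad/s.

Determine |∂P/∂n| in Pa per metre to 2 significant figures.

2.4×10⁻³ Pa/m

Coriolis parameter at 71°N:
f = 2Ω sin φ = 2 × 7.29×10⁻⁵ × sin 71° = 1.38×10⁻⁴ s⁻¹
Wind speed in SI: 29.2 knots = 15.0 m/s
Geostrophic balance rearranged: |∂P/∂n| = f ρ V_g
|∂P/∂n| = 1.38×10⁻⁴ × 1.17 × 15.0 = 2.42×10⁻³ Pa/m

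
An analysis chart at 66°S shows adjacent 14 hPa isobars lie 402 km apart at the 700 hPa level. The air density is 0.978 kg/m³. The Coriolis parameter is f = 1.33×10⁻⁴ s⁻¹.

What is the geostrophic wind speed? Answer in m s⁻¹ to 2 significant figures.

27 m s⁻¹

Pressure gradient: |∂P/∂n| = 1400 Pa / 402000 m = 3.48×10⁻³ Pa/m
Geostrophic balance (pressure-gradient force = Coriolis force):
V_g = (1/(fρ)) |∂P/∂n| = 3.48×10⁻³ / (1.33×10⁻⁴ × 0.978) = 26.8 m/s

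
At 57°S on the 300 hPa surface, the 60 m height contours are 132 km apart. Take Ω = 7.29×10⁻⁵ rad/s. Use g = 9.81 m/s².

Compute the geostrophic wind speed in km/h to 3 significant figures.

131 km/h

Coriolis parameter at 57°S:
f = 2Ω sin φ = 2 × 7.29×10⁻⁵ × sin 57° = 1.22×10⁻⁴ s⁻¹
Height gradient: |∂Z/∂n| = 60 m / 132000 m = 4.55×10⁻⁴
On a pressure surface, geostrophic balance gives V_g = (g/f)|∂Z/∂n|:
V_g = 9.81 × 4.55×10⁻⁴ / 1.22×10⁻⁴ = 36.5 m/s
Converting: 36.5 m/s × 3.6 = 131 km/h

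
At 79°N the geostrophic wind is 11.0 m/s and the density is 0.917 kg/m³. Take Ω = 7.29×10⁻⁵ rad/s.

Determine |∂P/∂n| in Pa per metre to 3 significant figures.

Coriolis parameter at 79°N:
f = 2Ω sin φ = 2 × 7.29×10⁻⁵ × sin 79° = 1.43×10⁻⁴ s⁻¹
Geostrophic balance rearranged: |∂P/∂n| = f ρ V_g
|∂P/∂n| = 1.43×10⁻⁴ × 0.917 × 11.0 = 1.44×10⁻³ Pa/m

1.44×10⁻³ Pa/m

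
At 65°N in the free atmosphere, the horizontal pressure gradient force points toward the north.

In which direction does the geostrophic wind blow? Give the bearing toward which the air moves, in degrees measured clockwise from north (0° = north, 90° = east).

090°

The pressure-gradient force points toward the north (bearing 000°).
Geostrophic balance: in the Northern Hemisphere the Coriolis force deflects motion to the right, so the geostrophic wind blows 90° to the right of the pressure-gradient force (low pressure on the left).
Rotating 000° by 90° clockwise gives 090° — the wind blows toward the east.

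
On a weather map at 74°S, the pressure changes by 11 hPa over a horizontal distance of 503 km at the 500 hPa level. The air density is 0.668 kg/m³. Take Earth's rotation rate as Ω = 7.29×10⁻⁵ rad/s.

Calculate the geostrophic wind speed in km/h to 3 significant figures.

84.1 km/h

Coriolis parameter at 74°S:
f = 2Ω sin φ = 2 × 7.29×10⁻⁵ × sin 74° = 1.40×10⁻⁴ s⁻¹
Pressure gradient: |∂P/∂n| = 1100 Pa / 503000 m = 2.19×10⁻³ Pa/m
Geostrophic balance (pressure-gradient force = Coriolis force):
V_g = (1/(fρ)) |∂P/∂n| = 2.19×10⁻³ / (1.40×10⁻⁴ × 0.668) = 23.4 m/s
Converting: 23.4 m/s × 3.6 = 84.1 km/h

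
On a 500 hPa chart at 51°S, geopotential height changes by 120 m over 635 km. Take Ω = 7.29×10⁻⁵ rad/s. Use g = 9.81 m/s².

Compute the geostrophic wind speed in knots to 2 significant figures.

32 knots

Coriolis parameter at 51°S:
f = 2Ω sin φ = 2 × 7.29×10⁻⁵ × sin 51° = 1.13×10⁻⁴ s⁻¹
Height gradient: |∂Z/∂n| = 120 m / 635000 m = 1.89×10⁻⁴
On a pressure surface, geostrophic balance gives V_g = (g/f)|∂Z/∂n|:
V_g = 9.81 × 1.89×10⁻⁴ / 1.13×10⁻⁴ = 16.4 m/s
Converting: 16.4 m/s × 1.944 = 32 knots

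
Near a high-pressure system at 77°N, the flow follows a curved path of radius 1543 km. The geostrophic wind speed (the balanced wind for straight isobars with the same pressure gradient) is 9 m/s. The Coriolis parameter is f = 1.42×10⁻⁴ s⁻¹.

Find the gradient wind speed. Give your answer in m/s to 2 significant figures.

9.4 m/s

Around a high, pressure-gradient force acts outward with centrifugal, so Coriolis balances both:
fV = (1/ρ)|∂P/∂n| + V²/R  →  V² − fR·V + fR·V_g = 0
With fR = 1.42×10⁻⁴ × 1543×10³ m = 219 m/s:
V = [fR − √((fR)² − 4 fR V_g)]/2 = [219 − √(219² − 4×219×9)]/2 = 9.4 m/s
Supergeostrophic (V > V_g = 9 m/s), as expected around a high.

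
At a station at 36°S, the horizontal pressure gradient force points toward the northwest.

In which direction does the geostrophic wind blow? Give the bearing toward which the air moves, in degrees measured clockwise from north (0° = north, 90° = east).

225°

The pressure-gradient force points toward the northwest (bearing 315°).
Geostrophic balance: in the Southern Hemisphere the Coriolis force deflects motion to the left, so the geostrophic wind blows 90° to the left of the pressure-gradient force (low pressure on the right).
Rotating 315° by 90° counterclockwise gives 225° — the wind blows toward the southwest.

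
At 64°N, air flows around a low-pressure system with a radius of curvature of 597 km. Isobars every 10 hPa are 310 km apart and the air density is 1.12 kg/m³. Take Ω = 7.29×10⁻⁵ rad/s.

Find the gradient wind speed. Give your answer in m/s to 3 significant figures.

17.9 m/s

Coriolis parameter at 64°N:
f = 2Ω sin φ = 2 × 7.29×10⁻⁵ × sin 64° = 1.31×10⁻⁴ s⁻¹
Pressure gradient: |∂P/∂n| = 1000 Pa / 310000 m = 3.23×10⁻³ Pa/m
Geostrophic speed: V_g = |∂P/∂n|/(fρ) = 3.23×10⁻³/(1.31×10⁻⁴ × 1.12) = 22.0 m/s
Around a low, centrifugal force acts outward with Coriolis, so pressure-gradient force balances both:
(1/ρ)|∂P/∂n| = fV + V²/R  →  V² + fR·V − fR·V_g = 0
With fR = 1.31×10⁻⁴ × 597×10³ m = 78.2 m/s:
V = [−fR + √((fR)² + 4 fR V_g)]/2 = [−78.2 + √(78.2² + 4×78.2×22)]/2 = 17.9 m/s
Subgeostrophic (V < V_g = 22 m/s), as expected around a low.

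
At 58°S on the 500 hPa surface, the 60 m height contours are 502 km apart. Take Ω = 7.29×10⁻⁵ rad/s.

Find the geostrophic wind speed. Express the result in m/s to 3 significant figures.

Coriolis parameter at 58°S:
f = 2Ω sin φ = 2 × 7.29×10⁻⁵ × sin 58° = 1.24×10⁻⁴ s⁻¹
Height gradient: |∂Z/∂n| = 60 m / 502000 m = 1.20×10⁻⁴
On a pressure surface, geostrophic balance gives V_g = (g/f)|∂Z/∂n|:
V_g = 9.81 × 1.20×10⁻⁴ / 1.24×10⁻⁴ = 9.48 m/s

9.48 m/s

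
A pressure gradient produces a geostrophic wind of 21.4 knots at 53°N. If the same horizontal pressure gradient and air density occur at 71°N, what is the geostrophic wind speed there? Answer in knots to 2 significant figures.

With the same pressure gradient and density, V_g ∝ 1/f ∝ 1/sin φ.
V₂ = V₁ · sin φ₁ / sin φ₂ = 21.4 × sin 53° / sin 71°
V₂ = 21.4 × 0.7986/0.9455 = 18 knots

18 knots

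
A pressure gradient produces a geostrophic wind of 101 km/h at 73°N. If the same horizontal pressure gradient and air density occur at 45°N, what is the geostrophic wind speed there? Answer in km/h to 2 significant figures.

140 km/h

With the same pressure gradient and density, V_g ∝ 1/f ∝ 1/sin φ.
V₂ = V₁ · sin φ₁ / sin φ₂ = 101 × sin 73° / sin 45°
V₂ = 101 × 0.9563/0.7071 = 140 km/h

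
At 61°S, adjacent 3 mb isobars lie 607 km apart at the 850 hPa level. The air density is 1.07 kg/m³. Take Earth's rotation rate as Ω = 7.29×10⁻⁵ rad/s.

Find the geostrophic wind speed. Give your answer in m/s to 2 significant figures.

3.6 m/s

Coriolis parameter at 61°S:
f = 2Ω sin φ = 2 × 7.29×10⁻⁵ × sin 61° = 1.28×10⁻⁴ s⁻¹
Pressure gradient: |∂P/∂n| = 300 Pa / 607000 m = 4.94×10⁻⁴ Pa/m
Geostrophic balance (pressure-gradient force = Coriolis force):
V_g = (1/(fρ)) |∂P/∂n| = 4.94×10⁻⁴ / (1.28×10⁻⁴ × 1.07) = 3.62 m/s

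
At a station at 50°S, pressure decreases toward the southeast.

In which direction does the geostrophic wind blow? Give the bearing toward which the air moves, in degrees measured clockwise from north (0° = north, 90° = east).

The pressure-gradient force points toward the southeast (bearing 135°).
Geostrophic balance: in the Southern Hemisphere the Coriolis force deflects motion to the left, so the geostrophic wind blows 90° to the left of the pressure-gradient force (low pressure on the right).
Rotating 135° by 90° counterclockwise gives 045° — the wind blows toward the northeast.

045°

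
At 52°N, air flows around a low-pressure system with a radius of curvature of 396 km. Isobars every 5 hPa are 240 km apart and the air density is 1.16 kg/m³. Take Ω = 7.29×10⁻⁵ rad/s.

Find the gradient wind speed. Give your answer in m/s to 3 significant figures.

Coriolis parameter at 52°N:
f = 2Ω sin φ = 2 × 7.29×10⁻⁵ × sin 52° = 1.15×10⁻⁴ s⁻¹
Pressure gradient: |∂P/∂n| = 500 Pa / 240000 m = 2.08×10⁻³ Pa/m
Geostrophic speed: V_g = |∂P/∂n|/(fρ) = 2.08×10⁻³/(1.15×10⁻⁴ × 1.16) = 15.6 m/s
Around a low, centrifugal force acts outward with Coriolis, so pressure-gradient force balances both:
(1/ρ)|∂P/∂n| = fV + V²/R  →  V² + fR·V − fR·V_g = 0
With fR = 1.15×10⁻⁴ × 396×10³ m = 45.5 m/s:
V = [−fR + √((fR)² + 4 fR V_g)]/2 = [−45.5 + √(45.5² + 4×45.5×15.6)]/2 = 12.3 m/s
Subgeostrophic (V < V_g = 15.6 m/s), as expected around a low.

12.3 m/s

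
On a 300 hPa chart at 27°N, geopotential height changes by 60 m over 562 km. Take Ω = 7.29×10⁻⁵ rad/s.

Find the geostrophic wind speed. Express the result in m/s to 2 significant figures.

Coriolis parameter at 27°N:
f = 2Ω sin φ = 2 × 7.29×10⁻⁵ × sin 27° = 6.62×10⁻⁵ s⁻¹
Height gradient: |∂Z/∂n| = 60 m / 562000 m = 1.07×10⁻⁴
On a pressure surface, geostrophic balance gives V_g = (g/f)|∂Z/∂n|:
V_g = 9.81 × 1.07×10⁻⁴ / 6.62×10⁻⁵ = 15.8 m/s

16 m/s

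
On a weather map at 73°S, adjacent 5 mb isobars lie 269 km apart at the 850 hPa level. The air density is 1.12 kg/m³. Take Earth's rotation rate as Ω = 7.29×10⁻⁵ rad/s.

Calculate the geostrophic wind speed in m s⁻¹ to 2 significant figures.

12 m s⁻¹

Coriolis parameter at 73°S:
f = 2Ω sin φ = 2 × 7.29×10⁻⁵ × sin 73° = 1.39×10⁻⁴ s⁻¹
Pressure gradient: |∂P/∂n| = 500 Pa / 269000 m = 1.86×10⁻³ Pa/m
Geostrophic balance (pressure-gradient force = Coriolis force):
V_g = (1/(fρ)) |∂P/∂n| = 1.86×10⁻³ / (1.39×10⁻⁴ × 1.12) = 11.9 m/s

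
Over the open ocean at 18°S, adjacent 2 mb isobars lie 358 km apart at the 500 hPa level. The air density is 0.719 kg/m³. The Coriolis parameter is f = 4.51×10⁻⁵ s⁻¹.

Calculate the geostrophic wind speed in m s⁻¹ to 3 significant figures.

17.2 m s⁻¹

Pressure gradient: |∂P/∂n| = 200 Pa / 358000 m = 5.59×10⁻⁴ Pa/m
Geostrophic balance (pressure-gradient force = Coriolis force):
V_g = (1/(fρ)) |∂P/∂n| = 5.59×10⁻⁴ / (4.51×10⁻⁵ × 0.719) = 17.2 m/s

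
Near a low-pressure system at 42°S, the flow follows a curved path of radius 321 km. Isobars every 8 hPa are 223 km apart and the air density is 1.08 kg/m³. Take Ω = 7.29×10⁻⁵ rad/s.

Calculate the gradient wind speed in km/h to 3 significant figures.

Coriolis parameter at 42°S:
f = 2Ω sin φ = 2 × 7.29×10⁻⁵ × sin 42° = 9.76×10⁻⁵ s⁻¹
Pressure gradient: |∂P/∂n| = 800 Pa / 223000 m = 3.59×10⁻³ Pa/m
Geostrophic speed: V_g = |∂P/∂n|/(fρ) = 3.59×10⁻³/(9.76×10⁻⁵ × 1.08) = 34.0 m/s
Around a low, centrifugal force acts outward with Coriolis, so pressure-gradient force balances both:
(1/ρ)|∂P/∂n| = fV + V²/R  →  V² + fR·V − fR·V_g = 0
With fR = 9.76×10⁻⁵ × 321×10³ m = 31.3 m/s:
V = [−fR + √((fR)² + 4 fR V_g)]/2 = [−31.3 + √(31.3² + 4×31.3×34)]/2 = 20.6 m/s
Subgeostrophic (V < V_g = 34 m/s), as expected around a low.
Converting: 20.6 m/s × 3.6 = 74.0 km/h

74.0 km/h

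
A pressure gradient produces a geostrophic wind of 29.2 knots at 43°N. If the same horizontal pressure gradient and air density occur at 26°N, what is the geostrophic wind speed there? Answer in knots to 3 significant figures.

With the same pressure gradient and density, V_g ∝ 1/f ∝ 1/sin φ.
V₂ = V₁ · sin φ₁ / sin φ₂ = 29.2 × sin 43° / sin 26°
V₂ = 29.2 × 0.6820/0.4384 = 45.4 knots

45.4 knots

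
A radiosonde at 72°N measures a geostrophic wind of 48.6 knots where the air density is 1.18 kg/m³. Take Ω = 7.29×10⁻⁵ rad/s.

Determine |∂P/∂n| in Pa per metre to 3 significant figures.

Coriolis parameter at 72°N:
f = 2Ω sin φ = 2 × 7.29×10⁻⁵ × sin 72° = 1.39×10⁻⁴ s⁻¹
Wind speed in SI: 48.6 knots = 25.0 m/s
Geostrophic balance rearranged: |∂P/∂n| = f ρ V_g
|∂P/∂n| = 1.39×10⁻⁴ × 1.18 × 25.0 = 4.09×10⁻³ Pa/m

4.09×10⁻³ Pa/m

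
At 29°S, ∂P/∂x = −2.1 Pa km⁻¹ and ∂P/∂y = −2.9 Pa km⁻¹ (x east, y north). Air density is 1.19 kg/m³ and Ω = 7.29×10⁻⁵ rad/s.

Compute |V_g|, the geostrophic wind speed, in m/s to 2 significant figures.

43 m/s

Coriolis parameter at 29°S:
f = 2Ω sin φ = 2 × 7.29×10⁻⁵ × sin 29° = 7.07×10⁻⁵ s⁻¹
In the Southern Hemisphere f is negative: f = −7.07×10⁻⁵ s⁻¹.
Component geostrophic relations (x east, y north):
u_g = −(1/(fρ)) ∂P/∂y,  v_g = (1/(fρ)) ∂P/∂x
u_g = −(−2.9×10⁻³)/(−7.07×10⁻⁵ × 1.19) = −34.5 m/s;  v_g = (−2.1×10⁻³)/(−7.07×10⁻⁵ × 1.19) = 25.0 m/s
|V_g| = √(u_g² + v_g²) = 42.6 m/s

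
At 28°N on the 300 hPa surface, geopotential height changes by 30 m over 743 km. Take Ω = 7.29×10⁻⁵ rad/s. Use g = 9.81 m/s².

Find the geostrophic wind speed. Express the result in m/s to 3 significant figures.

Coriolis parameter at 28°N:
f = 2Ω sin φ = 2 × 7.29×10⁻⁵ × sin 28° = 6.84×10⁻⁵ s⁻¹
Height gradient: |∂Z/∂n| = 30 m / 743000 m = 4.04×10⁻⁵
On a pressure surface, geostrophic balance gives V_g = (g/f)|∂Z/∂n|:
V_g = 9.81 × 4.04×10⁻⁵ / 6.84×10⁻⁵ = 5.79 m/s

5.79 m/s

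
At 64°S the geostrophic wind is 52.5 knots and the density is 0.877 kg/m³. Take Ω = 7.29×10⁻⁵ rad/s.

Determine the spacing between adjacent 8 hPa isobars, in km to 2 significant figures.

260 km

Coriolis parameter at 64°S:
f = 2Ω sin φ = 2 × 7.29×10⁻⁵ × sin 64° = 1.31×10⁻⁴ s⁻¹
Wind speed in SI: 52.5 knots = 27.0 m/s
Geostrophic balance rearranged: |∂P/∂n| = f ρ V_g
|∂P/∂n| = 1.31×10⁻⁴ × 0.877 × 27.0 = 3.10×10⁻³ Pa/m
Isobar spacing: Δn = ΔP/|∂P/∂n| = 800 Pa / 3.10×10⁻³ Pa/m = 257736 m ≈ 260 km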